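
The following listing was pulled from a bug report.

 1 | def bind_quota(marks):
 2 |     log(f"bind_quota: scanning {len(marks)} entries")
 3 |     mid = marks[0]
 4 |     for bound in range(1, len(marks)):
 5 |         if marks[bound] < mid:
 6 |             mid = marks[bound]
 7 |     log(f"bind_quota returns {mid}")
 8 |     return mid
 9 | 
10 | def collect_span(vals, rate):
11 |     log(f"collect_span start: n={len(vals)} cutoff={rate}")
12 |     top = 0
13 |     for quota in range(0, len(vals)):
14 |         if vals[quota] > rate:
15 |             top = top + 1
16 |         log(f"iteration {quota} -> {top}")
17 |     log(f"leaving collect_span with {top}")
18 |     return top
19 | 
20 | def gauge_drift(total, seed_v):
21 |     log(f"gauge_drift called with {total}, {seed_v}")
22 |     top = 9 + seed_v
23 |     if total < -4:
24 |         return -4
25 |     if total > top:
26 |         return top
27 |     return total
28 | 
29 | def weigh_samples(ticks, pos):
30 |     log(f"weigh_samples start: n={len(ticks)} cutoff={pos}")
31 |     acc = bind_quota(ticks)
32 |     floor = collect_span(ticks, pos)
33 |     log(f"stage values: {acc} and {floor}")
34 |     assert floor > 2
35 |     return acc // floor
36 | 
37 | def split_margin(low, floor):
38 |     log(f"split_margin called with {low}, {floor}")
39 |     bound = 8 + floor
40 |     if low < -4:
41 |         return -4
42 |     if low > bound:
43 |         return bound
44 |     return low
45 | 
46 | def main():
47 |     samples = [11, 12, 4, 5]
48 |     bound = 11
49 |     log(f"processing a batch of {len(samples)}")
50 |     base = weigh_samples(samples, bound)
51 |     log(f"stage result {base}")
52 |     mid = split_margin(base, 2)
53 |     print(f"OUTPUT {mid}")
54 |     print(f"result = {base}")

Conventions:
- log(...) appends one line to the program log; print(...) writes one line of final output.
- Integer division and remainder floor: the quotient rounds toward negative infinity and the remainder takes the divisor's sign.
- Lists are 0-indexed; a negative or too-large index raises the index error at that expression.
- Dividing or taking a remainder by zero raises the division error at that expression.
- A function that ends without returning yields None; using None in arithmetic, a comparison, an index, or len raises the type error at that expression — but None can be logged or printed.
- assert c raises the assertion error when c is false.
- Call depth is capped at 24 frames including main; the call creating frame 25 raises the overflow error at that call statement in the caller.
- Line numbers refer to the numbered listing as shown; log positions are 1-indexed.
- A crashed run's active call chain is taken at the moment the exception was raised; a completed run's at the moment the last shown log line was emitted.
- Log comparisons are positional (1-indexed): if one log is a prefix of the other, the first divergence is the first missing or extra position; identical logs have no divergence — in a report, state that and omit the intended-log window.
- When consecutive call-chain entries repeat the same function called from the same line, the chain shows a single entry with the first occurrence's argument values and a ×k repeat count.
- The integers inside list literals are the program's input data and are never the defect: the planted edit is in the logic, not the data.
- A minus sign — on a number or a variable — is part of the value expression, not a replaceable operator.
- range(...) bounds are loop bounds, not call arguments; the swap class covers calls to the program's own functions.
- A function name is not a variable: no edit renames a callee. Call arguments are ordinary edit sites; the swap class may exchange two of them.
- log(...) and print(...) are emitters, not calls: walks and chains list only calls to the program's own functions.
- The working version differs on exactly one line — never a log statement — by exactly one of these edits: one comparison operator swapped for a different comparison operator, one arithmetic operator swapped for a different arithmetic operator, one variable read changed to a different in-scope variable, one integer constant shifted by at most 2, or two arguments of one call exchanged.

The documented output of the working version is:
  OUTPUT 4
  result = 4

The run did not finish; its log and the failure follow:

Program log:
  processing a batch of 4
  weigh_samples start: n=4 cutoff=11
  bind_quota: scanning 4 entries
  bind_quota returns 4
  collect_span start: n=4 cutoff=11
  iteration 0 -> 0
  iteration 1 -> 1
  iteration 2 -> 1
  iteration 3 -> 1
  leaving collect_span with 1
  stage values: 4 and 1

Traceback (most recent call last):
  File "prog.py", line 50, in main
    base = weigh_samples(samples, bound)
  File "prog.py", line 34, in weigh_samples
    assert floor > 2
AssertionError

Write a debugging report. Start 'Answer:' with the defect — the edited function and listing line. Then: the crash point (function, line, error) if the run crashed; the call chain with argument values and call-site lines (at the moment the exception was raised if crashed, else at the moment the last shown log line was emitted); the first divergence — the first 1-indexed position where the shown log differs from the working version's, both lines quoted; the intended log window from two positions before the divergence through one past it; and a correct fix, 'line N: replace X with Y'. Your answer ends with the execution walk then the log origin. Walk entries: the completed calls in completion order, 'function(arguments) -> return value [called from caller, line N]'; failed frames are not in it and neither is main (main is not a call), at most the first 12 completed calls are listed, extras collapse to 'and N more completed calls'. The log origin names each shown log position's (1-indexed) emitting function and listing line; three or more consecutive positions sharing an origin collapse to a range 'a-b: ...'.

Answer: the defect is in weigh_samples at line 34.
The tell: After 11 matching log lines the faulty run goes silent, while the working version continues with 'stage result 4'.
Crash: weigh_samples, line 34, AssertionError.
Call chain: main -> weigh_samples([11, 12, 4, 5], 11) (called at line 50).
First divergence: position 12; the shown log stops at 11 lines while the working version next logs 'stage result 4'.
Intended log window:
  10: leaving collect_span with 1
  11: stage values: 4 and 1
  12: stage result 4
  13: split_margin called with 4, 2
Execution walk:
  bind_quota([11, 12, 4, 5]) -> 4  [called from weigh_samples, line 31]
  collect_span([11, 12, 4, 5], 11) -> 1  [called from weigh_samples, line 32]
Origin of each log line:
  1: logged in main at line 49
  2: logged in weigh_samples at line 30
  3: logged in bind_quota at line 2
  4: logged in bind_quota at line 7
  5: logged in collect_span at line 11
  6-9: logged in collect_span at line 16
  10: logged in collect_span at line 17
  11: logged in weigh_samples at line 33
A correct fix: line 34: replace `2` with `0`.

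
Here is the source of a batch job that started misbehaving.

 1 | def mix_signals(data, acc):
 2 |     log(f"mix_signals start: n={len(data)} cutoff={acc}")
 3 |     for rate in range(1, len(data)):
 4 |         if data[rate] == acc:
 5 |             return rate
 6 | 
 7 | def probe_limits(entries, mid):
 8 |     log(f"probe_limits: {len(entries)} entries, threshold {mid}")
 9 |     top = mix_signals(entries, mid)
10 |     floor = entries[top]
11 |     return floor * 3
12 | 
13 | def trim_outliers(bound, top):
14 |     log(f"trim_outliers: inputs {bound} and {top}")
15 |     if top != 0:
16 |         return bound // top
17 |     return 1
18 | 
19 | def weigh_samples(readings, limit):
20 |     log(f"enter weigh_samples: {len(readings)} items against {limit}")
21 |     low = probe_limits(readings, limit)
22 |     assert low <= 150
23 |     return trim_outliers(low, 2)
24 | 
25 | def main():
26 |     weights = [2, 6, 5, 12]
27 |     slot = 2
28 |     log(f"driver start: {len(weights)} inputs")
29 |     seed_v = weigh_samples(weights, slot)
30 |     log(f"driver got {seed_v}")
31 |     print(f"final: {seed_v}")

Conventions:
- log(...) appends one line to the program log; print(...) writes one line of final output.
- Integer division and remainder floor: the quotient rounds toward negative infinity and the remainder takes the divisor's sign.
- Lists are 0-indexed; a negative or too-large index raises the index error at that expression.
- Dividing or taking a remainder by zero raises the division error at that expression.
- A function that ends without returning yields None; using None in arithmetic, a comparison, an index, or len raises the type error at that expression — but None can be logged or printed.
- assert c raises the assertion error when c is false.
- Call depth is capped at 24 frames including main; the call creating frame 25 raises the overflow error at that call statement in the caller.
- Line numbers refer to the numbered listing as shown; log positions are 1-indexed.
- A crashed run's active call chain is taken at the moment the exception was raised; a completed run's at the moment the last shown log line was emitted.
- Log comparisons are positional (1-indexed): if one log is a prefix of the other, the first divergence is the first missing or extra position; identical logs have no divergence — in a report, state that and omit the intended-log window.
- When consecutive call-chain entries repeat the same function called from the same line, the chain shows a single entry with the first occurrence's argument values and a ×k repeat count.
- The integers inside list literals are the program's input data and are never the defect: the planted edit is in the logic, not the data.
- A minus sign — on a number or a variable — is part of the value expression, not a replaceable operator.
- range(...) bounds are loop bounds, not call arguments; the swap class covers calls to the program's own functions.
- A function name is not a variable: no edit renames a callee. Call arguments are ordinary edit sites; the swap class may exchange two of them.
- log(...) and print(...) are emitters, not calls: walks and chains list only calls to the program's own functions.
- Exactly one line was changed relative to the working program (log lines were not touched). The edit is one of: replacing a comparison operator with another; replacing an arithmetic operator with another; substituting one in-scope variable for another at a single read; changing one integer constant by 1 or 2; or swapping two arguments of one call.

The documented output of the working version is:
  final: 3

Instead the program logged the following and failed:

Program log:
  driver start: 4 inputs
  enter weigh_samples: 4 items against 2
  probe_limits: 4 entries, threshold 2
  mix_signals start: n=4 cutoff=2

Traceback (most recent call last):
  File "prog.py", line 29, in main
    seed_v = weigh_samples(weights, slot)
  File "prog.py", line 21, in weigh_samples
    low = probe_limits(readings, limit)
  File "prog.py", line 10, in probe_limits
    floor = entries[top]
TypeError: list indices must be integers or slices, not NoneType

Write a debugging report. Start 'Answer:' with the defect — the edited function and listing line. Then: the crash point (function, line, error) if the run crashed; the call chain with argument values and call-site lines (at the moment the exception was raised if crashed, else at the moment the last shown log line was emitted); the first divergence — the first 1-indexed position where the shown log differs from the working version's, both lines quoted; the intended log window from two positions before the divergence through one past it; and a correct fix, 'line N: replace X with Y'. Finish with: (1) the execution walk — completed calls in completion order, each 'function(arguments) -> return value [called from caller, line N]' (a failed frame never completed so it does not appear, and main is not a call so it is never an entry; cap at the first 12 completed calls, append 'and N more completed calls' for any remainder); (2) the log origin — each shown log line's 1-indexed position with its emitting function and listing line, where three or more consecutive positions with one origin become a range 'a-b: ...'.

Answer: the defect is in mix_signals at line 3.
Key fact: The faulty run's log stops after 4 lines; the working version's next line would be 'trim_outliers: inputs 6 and 2'.
Crash: probe_limits, line 10, TypeError.
Call chain: main -> weigh_samples([2, 6, 5, 12], 2) (called at line 29) -> probe_limits([2, 6, 5, 12], 2) (called at line 21).
First divergence: position 5 — the faulty run's log ends after 4 lines; the working version continues with 'trim_outliers: inputs 6 and 2'.
Intended log window:
  3: probe_limits: 4 entries, threshold 2
  4: mix_signals start: n=4 cutoff=2
  5: trim_outliers: inputs 6 and 2
  6: driver got 3
Execution walk:
  mix_signals([2, 6, 5, 12], 2) -> None  [called from probe_limits, line 9]
Log line origins:
  1: logged in main at line 28
  2: logged in weigh_samples at line 20
  3: logged in probe_limits at line 8
  4: logged in mix_signals at line 2
A correct fix: line 3: replace `1` with `0`.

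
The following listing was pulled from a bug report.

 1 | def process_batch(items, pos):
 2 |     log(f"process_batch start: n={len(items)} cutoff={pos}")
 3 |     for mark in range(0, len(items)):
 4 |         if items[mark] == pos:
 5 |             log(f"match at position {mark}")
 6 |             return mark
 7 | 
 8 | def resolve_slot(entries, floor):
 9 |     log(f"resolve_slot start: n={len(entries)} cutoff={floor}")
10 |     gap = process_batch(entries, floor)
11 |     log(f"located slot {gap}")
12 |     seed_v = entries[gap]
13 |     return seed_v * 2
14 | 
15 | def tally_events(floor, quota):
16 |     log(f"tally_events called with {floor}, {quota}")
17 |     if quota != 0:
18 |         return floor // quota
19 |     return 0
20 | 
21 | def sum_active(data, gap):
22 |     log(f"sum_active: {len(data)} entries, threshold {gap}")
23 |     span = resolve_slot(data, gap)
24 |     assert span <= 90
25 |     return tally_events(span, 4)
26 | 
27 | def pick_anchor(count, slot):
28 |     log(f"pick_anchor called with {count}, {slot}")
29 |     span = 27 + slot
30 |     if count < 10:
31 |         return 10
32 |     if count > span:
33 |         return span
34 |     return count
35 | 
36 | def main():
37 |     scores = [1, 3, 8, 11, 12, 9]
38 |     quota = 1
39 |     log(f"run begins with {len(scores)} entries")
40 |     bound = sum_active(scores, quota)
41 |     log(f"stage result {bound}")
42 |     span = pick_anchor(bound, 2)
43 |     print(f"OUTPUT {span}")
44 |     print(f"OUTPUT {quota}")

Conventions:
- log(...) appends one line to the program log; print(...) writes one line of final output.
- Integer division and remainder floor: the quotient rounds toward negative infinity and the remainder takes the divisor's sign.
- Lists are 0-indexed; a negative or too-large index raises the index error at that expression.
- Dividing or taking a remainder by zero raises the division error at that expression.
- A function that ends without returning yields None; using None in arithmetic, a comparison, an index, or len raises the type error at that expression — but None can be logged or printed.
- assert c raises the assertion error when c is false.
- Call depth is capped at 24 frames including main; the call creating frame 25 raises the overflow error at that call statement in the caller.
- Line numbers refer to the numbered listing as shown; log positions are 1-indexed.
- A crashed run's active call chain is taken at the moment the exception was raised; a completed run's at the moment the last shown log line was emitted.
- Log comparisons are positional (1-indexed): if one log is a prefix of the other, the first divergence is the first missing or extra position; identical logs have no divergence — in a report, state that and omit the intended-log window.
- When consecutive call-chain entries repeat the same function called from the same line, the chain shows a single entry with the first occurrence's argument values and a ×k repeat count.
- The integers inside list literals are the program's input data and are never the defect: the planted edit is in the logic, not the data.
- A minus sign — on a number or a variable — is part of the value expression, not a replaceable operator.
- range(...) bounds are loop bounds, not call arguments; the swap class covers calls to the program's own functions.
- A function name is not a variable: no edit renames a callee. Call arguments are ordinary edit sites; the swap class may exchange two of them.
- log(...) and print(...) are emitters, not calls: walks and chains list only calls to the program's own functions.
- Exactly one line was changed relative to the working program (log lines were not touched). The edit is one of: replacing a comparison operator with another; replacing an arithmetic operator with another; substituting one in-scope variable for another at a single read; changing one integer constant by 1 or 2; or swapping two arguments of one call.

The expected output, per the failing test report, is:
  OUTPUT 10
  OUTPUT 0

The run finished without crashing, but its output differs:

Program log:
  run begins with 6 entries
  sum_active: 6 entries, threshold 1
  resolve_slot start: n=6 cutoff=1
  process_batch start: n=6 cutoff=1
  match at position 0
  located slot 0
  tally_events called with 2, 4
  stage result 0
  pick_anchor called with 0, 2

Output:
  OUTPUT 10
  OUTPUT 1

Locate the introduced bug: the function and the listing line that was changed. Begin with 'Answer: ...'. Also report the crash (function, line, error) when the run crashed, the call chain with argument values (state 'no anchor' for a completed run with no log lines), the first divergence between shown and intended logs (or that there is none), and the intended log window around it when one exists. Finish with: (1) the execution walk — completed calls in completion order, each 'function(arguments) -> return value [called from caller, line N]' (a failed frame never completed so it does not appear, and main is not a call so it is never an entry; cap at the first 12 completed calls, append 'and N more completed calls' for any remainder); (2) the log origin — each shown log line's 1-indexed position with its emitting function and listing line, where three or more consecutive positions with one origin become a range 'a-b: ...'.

Answer: the defect is in main at line 44.
Key fact: Nothing in the log betrays the bug — only the output does.
Call chain: main -> pick_anchor(0, 2) (called at line 42).
First divergence: none; the two logs match at every position.
Execution walk:
  process_batch([1, 3, 8, 11, 12, 9], 1) -> 0  [called from resolve_slot, line 10]
  resolve_slot([1, 3, 8, 11, 12, 9], 1) -> 2  [called from sum_active, line 23]
  tally_events(2, 4) -> 0  [called from sum_active, line 25]
  sum_active([1, 3, 8, 11, 12, 9], 1) -> 0  [called from main, line 40]
  pick_anchor(0, 2) -> 10  [called from main, line 42]
Origin of each log line:
  1: logged in main at line 39
  2: logged in sum_active at line 22
  3: logged in resolve_slot at line 9
  4: logged in process_batch at line 2
  5: logged in process_batch at line 5
  6: logged in resolve_slot at line 11
  7: logged in tally_events at line 16
  8: logged in main at line 41
  9: logged in pick_anchor at line 28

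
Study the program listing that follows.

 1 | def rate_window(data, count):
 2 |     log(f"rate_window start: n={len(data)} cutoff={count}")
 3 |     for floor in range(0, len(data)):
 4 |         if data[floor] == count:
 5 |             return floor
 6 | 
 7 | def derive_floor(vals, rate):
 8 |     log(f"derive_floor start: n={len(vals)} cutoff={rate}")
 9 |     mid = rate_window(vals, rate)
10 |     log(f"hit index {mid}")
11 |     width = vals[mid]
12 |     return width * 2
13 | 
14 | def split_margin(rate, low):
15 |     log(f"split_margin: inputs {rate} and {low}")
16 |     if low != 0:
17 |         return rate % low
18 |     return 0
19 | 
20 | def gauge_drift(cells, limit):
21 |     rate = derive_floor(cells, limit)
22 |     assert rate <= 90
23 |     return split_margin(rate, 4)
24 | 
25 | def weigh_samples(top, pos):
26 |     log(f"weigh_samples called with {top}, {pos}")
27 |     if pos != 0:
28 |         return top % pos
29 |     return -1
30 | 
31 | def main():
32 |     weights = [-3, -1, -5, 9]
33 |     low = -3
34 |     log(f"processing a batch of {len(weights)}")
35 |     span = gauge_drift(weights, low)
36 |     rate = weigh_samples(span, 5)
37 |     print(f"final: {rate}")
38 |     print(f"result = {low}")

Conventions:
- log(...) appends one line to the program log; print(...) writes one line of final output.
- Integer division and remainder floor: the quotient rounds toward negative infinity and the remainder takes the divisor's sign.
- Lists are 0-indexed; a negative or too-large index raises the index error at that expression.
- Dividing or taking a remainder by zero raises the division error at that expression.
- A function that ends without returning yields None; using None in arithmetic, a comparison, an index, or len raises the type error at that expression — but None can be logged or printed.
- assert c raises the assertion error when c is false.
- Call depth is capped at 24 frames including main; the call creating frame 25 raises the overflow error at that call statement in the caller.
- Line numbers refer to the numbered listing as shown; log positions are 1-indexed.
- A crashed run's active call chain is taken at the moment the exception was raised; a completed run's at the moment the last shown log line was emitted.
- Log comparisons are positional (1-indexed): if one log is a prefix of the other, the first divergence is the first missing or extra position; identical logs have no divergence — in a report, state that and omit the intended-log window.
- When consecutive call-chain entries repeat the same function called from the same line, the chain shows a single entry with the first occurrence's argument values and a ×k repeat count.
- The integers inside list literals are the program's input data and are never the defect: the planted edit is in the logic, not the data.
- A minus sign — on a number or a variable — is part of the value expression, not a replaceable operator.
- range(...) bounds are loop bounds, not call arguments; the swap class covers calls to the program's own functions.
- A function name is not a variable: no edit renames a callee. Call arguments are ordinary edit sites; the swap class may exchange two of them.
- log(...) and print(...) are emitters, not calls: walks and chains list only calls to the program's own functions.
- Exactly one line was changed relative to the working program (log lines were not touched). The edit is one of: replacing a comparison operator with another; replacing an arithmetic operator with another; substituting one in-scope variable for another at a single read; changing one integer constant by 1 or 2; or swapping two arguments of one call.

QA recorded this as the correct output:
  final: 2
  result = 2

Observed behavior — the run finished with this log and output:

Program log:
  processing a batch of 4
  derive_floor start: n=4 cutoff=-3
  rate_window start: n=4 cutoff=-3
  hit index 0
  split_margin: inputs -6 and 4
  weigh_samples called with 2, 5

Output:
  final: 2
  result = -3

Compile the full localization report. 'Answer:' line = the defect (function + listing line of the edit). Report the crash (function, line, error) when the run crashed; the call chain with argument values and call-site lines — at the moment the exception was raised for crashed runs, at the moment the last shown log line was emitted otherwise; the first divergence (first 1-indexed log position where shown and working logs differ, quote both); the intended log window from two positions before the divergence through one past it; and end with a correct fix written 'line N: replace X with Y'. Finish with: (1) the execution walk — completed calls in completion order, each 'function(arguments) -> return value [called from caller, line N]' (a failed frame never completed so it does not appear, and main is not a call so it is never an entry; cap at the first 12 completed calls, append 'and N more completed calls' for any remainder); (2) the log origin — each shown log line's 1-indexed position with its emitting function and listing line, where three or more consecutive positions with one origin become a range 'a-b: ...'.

Answer: the defect is in main at line 38.
Key fact: No log line changed; the fault shows up purely in the output.
Call chain: main -> weigh_samples(2, 5) (called at line 36).
First divergence: there is none — every log position agrees.
Execution walk:
  rate_window([-3, -1, -5, 9], -3) -> 0  [called from derive_floor, line 9]
  derive_floor([-3, -1, -5, 9], -3) -> -6  [called from gauge_drift, line 21]
  split_margin(-6, 4) -> 2  [called from gauge_drift, line 23]
  gauge_drift([-3, -1, -5, 9], -3) -> 2  [called from main, line 35]
  weigh_samples(2, 5) -> 2  [called from main, line 36]
Origin of each log line:
  1: logged in main at line 34
  2: logged in derive_floor at line 8
  3: logged in rate_window at line 2
  4: logged in derive_floor at line 10
  5: logged in split_margin at line 15
  6: logged in weigh_samples at line 26
A correct fix: line 38: replace `low` with `span`.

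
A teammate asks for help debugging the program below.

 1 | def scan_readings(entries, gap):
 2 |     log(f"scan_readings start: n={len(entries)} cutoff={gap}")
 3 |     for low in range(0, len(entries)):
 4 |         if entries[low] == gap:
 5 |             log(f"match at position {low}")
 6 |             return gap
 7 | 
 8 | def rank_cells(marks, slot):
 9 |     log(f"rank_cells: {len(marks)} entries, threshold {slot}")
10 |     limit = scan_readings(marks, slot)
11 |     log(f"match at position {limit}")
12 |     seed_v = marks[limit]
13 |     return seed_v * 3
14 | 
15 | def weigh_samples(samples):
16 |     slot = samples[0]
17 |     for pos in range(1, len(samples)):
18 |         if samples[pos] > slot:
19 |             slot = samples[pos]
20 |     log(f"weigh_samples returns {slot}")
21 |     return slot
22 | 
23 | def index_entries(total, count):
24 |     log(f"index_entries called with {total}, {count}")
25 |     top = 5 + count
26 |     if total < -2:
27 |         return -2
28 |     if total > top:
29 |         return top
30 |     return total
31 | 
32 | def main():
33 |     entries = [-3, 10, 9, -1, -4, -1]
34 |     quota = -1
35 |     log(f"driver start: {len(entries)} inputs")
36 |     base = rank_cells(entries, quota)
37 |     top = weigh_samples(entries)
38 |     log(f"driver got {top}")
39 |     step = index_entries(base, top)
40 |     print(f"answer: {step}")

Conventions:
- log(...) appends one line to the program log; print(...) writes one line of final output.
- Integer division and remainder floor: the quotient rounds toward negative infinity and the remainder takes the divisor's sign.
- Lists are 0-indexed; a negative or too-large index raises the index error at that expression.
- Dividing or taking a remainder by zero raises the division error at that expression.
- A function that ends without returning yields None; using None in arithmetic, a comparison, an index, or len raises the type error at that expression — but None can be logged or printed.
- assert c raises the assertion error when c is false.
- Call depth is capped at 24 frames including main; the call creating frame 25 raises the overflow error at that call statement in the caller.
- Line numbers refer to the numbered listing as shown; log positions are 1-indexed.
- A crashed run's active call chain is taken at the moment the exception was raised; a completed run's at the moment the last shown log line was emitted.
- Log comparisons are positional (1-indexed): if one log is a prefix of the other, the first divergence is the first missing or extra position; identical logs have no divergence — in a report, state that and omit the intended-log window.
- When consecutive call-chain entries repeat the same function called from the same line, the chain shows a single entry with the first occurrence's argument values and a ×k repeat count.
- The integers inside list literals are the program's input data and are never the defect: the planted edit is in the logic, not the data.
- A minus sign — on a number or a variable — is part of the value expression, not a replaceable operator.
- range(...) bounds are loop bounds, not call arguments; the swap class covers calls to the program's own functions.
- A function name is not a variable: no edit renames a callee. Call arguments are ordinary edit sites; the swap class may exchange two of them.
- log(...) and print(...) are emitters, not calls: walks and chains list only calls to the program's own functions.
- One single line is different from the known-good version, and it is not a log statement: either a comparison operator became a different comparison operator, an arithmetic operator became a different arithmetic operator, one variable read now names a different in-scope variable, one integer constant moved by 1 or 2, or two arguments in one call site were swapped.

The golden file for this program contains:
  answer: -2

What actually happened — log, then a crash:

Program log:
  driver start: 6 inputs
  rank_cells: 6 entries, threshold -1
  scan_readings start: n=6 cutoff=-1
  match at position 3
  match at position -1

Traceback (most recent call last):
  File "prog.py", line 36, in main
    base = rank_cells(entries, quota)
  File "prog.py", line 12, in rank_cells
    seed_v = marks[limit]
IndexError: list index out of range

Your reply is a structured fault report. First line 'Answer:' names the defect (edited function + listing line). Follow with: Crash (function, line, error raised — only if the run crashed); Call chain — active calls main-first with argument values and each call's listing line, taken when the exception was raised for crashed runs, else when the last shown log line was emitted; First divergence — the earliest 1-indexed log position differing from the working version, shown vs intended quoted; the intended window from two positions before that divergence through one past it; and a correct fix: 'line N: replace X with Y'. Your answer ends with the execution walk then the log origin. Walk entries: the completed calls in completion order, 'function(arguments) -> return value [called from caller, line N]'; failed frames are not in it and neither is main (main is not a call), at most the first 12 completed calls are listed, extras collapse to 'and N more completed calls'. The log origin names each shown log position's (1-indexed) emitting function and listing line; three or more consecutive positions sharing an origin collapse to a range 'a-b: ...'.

Answer: the defect is in scan_readings at line 6.
Key observation: Everything matches until log position 5, which reads 'match at position -1' in place of 'match at position 3'.
Crash: rank_cells, line 12, IndexError.
Call chain: main -> rank_cells([-3, 10, 9, -1, -4, -1], -1) (called at line 36).
First divergence: position 5 — shown 'match at position -1', intended 'match at position 3'.
Intended log window:
  3: scan_readings start: n=6 cutoff=-1
  4: match at position 3
  5: match at position 3
  6: weigh_samples returns 10
Execution walk:
  scan_readings([-3, 10, 9, -1, -4, -1], -1) -> -1  [called from rank_cells, line 10]
Log line origins:
  1 — main, line 35
  2 — rank_cells, line 9
  3 — scan_readings, line 2
  4 — scan_readings, line 5
  5 — rank_cells, line 11
A correct fix: line 6: replace `gap` with `low`.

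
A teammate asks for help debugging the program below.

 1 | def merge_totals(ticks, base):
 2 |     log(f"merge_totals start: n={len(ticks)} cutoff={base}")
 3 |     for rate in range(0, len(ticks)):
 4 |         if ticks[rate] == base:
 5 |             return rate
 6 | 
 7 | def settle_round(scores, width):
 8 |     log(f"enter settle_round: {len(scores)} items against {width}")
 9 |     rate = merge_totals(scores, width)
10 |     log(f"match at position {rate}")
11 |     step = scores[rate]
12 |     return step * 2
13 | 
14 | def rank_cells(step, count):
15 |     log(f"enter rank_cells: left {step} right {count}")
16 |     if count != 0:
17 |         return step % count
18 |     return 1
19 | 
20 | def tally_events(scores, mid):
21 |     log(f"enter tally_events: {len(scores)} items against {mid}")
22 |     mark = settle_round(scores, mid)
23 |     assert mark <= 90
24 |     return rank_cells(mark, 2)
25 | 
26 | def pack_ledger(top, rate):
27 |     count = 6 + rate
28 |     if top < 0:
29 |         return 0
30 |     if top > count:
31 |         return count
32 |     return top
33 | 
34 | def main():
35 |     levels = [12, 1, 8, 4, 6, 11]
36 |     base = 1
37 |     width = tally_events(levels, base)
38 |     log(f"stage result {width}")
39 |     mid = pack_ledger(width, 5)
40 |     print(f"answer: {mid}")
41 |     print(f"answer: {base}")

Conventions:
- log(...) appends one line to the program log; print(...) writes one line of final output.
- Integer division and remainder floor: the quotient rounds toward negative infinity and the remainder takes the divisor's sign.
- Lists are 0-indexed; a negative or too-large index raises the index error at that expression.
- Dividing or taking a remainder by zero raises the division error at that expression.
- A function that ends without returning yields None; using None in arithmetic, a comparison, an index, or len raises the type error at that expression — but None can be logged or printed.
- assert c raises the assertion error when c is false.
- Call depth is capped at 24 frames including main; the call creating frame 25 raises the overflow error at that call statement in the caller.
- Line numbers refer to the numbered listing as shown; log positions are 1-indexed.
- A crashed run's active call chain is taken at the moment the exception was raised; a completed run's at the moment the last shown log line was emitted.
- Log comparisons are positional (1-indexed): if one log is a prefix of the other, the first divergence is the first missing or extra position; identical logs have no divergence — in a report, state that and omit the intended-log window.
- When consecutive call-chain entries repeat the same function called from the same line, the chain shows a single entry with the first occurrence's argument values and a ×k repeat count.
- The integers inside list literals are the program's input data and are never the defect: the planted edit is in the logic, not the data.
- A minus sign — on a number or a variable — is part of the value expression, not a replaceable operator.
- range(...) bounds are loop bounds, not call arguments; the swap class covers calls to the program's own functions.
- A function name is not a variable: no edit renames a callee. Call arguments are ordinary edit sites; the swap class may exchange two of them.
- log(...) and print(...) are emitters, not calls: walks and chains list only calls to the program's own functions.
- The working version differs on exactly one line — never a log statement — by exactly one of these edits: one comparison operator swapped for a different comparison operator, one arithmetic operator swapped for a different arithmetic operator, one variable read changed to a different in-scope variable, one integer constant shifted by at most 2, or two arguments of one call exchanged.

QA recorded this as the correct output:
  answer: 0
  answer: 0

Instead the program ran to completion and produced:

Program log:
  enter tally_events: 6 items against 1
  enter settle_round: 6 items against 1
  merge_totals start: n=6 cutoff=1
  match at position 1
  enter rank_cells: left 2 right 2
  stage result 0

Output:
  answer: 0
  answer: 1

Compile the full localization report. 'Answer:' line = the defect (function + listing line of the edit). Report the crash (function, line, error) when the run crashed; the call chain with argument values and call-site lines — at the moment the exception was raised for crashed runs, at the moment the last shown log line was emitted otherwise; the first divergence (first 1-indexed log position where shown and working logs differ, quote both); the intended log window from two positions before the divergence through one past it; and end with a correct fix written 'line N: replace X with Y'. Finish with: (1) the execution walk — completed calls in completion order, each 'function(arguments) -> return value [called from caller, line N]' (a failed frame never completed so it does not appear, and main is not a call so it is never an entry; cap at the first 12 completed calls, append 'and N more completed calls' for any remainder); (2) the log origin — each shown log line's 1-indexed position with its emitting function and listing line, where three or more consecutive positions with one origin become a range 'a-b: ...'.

Answer: the defect is in main at line 41.
Key observation: Nothing in the log betrays the bug — only the output does.
Call chain: main.
First divergence: none (the log streams are identical).
Execution walk:
  merge_totals([12, 1, 8, 4, 6, 11], 1) -> 1  [called from settle_round, line 9]
  settle_round([12, 1, 8, 4, 6, 11], 1) -> 2  [called from tally_events, line 22]
  rank_cells(2, 2) -> 0  [called from tally_events, line 24]
  tally_events([12, 1, 8, 4, 6, 11], 1) -> 0  [called from main, line 37]
  pack_ledger(0, 5) -> 0  [called from main, line 39]
Origin of each log line:
  1: from tally_events, line 21
  2: from settle_round, line 8
  3: from merge_totals, line 2
  4: from settle_round, line 10
  5: from rank_cells, line 15
  6: from main, line 38
A correct fix: line 41: replace `base` with `width`.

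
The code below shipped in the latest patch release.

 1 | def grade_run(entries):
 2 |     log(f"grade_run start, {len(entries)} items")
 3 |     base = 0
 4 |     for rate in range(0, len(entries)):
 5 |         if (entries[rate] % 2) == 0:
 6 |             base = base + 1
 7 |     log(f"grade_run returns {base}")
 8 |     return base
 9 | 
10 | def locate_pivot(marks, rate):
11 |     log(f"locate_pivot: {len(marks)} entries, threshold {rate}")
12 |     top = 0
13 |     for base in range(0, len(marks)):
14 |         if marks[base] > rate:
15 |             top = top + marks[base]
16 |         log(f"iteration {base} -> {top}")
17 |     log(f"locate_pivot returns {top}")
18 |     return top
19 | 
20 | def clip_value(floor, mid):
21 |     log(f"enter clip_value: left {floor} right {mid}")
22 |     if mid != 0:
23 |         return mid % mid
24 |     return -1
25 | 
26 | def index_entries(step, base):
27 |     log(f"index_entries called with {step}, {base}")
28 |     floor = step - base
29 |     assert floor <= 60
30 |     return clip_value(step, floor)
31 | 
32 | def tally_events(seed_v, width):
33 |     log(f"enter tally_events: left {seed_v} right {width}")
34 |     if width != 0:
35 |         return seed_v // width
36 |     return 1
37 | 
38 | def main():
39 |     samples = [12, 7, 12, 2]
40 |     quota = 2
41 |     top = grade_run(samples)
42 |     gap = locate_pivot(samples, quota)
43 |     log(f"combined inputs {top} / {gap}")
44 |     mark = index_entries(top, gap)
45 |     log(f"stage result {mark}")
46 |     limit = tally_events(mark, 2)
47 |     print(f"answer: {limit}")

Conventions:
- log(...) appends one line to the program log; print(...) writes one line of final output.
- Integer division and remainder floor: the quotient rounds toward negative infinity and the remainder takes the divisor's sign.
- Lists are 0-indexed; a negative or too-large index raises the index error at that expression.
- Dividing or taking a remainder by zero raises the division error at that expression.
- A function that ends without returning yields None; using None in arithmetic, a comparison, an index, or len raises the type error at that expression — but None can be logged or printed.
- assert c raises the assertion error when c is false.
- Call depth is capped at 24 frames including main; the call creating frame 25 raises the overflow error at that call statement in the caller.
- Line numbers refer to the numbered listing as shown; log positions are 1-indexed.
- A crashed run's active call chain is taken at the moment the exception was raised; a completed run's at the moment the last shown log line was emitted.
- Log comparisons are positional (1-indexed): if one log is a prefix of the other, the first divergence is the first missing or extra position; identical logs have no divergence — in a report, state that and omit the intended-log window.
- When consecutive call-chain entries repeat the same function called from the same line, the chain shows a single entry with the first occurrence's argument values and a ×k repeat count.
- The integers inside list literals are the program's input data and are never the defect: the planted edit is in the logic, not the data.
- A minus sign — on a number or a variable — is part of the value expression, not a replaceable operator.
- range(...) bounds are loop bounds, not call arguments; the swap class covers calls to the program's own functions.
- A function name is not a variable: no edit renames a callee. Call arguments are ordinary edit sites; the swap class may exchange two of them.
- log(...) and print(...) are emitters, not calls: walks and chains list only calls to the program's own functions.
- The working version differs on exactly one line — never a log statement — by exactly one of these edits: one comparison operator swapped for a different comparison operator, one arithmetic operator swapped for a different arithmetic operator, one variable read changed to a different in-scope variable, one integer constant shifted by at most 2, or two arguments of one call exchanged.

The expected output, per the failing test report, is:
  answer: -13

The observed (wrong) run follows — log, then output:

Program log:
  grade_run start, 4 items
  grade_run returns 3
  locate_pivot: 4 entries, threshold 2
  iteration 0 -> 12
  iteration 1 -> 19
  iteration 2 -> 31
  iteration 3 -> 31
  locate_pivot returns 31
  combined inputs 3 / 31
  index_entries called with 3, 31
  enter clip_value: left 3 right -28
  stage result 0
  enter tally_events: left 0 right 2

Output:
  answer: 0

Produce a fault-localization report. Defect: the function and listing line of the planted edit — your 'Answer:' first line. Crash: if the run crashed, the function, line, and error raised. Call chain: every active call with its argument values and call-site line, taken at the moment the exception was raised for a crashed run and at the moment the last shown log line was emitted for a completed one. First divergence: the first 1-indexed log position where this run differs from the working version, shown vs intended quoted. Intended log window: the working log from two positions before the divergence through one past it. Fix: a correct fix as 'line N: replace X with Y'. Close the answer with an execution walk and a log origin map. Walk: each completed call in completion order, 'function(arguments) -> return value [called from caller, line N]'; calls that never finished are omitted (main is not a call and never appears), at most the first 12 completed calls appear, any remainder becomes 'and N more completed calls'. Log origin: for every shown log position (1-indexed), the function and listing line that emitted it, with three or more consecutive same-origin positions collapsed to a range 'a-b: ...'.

Answer: the defect is in clip_value at line 23.
Key observation: The earliest visible damage is log position 12 — 'stage result 0' rather than the intended 'stage result -25'.
Call chain: main -> tally_events(0, 2) (called at line 46).
First divergence: at position 12 the run shows 'stage result 0' where the working version logs 'stage result -25'.
Intended log window:
  10: index_entries called with 3, 31
  11: enter clip_value: left 3 right -28
  12: stage result -25
  13: enter tally_events: left -25 right 2
Execution walk:
  grade_run([12, 7, 12, 2]) -> 3  [called from main, line 41]
  locate_pivot([12, 7, 12, 2], 2) -> 31  [called from main, line 42]
  clip_value(3, -28) -> 0  [called from index_entries, line 30]
  index_entries(3, 31) -> 0  [called from main, line 44]
  tally_events(0, 2) -> 0  [called from main, line 46]
Log line origins:
  1 — grade_run, line 2
  2 — grade_run, line 7
  3 — locate_pivot, line 11
  4-7 — locate_pivot, line 16
  8 — locate_pivot, line 17
  9 — main, line 43
  10 — index_entries, line 27
  11 — clip_value, line 21
  12 — main, line 45
  13 — tally_events, line 33
A correct fix: line 23: replace `mid % mid` with `floor % mid`.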